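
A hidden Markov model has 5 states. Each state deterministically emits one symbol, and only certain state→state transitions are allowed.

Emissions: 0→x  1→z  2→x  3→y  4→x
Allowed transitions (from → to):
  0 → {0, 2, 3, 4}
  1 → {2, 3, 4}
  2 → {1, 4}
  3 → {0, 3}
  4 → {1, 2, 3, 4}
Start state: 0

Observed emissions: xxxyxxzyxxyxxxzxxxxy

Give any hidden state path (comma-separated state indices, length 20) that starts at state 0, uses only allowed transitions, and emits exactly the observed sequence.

  [0] x  {0,2,4}  => 0  start
  [1] x  {0,2,4}  => 0  0->0 ok
  [2] x  {0,2,4}  => 4  0->4 ok
  [3] y  {3}  => 3  4->3 ok
  [4] x  {0,2,4}  => 0  3->0 ok
  [5] x  {0,2,4}  => 2  0->2 ok
  [6] z  {1}  => 1  2->1 ok
  [7] y  {3}  => 3  1->3 ok
  [8] x  {0,2,4}  => 0  3->0 ok
  [9] x  {0,2,4}  => 0  0->0 ok
  [10] y  {3}  => 3  0->3 ok
  [11] x  {0,2,4}  => 0  3->0 ok
  [12] x  {0,2,4}  => 4  0->4 ok
  [13] x  {0,2,4}  => 2  4->2 ok
  [14] z  {1}  => 1  2->1 ok
  [15] x  {0,2,4}  => 2  1->2 ok
  [16] x  {0,2,4}  => 4  2->4 ok
  [17] x  {0,2,4}  => 4  4->4 ok
  [18] x  {0,2,4}  => 4  4->4 ok
  [19] y  {3}  => 3  4->3 ok

0,0,4,3,0,2,1,3,0,0,3,0,4,2,1,2,4,4,4,3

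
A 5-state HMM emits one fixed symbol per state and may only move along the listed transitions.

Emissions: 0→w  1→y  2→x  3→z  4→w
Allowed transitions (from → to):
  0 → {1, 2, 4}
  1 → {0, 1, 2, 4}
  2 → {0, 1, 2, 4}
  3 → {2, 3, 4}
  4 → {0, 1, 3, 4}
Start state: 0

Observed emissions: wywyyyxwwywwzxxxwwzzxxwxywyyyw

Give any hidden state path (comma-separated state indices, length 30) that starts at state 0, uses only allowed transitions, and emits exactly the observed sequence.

  0: obs=w cand={0,4} pick 0 [start]
  1: obs=y cand={1} pick 1 [0->1 ok]
  2: obs=w cand={0,4} pick 0 [1->0 ok]
  3: obs=y cand={1} pick 1 [0->1 ok]
  4: obs=y cand={1} pick 1 [1->1 ok]
  5: obs=y cand={1} pick 1 [1->1 ok]
  6: obs=x cand={2} pick 2 [1->2 ok]
  7: obs=w cand={0,4} pick 4 [2->4 ok]
  8: obs=w cand={0,4} pick 4 [4->4 ok]
  9: obs=y cand={1} pick 1 [4->1 ok]
  10: obs=w cand={0,4} pick 4 [1->4 ok]
  11: obs=w cand={0,4} pick 4 [4->4 ok]
  12: obs=z cand={3} pick 3 [4->3 ok]
  13: obs=x cand={2} pick 2 [3->2 ok]
  14: obs=x cand={2} pick 2 [2->2 ok]
  15: obs=x cand={2} pick 2 [2->2 ok]
  16: obs=w cand={0,4} pick 4 [2->4 ok]
  17: obs=w cand={0,4} pick 4 [4->4 ok]
  18: obs=z cand={3} pick 3 [4->3 ok]
  19: obs=z cand={3} pick 3 [3->3 ok]
  20: obs=x cand={2} pick 2 [3->2 ok]
  21: obs=x cand={2} pick 2 [2->2 ok]
  22: obs=w cand={0,4} pick 0 [2->0 ok]
  23: obs=x cand={2} pick 2 [0->2 ok]
  24: obs=y cand={1} pick 1 [2->1 ok]
  25: obs=w cand={0,4} pick 0 [1->0 ok]
  26: obs=y cand={1} pick 1 [0->1 ok]
  27: obs=y cand={1} pick 1 [1->1 ok]
  28: obs=y cand={1} pick 1 [1->1 ok]
  29: obs=w cand={0,4} pick 0 [1->0 ok]

0,1,0,1,1,1,2,4,4,1,4,4,3,2,2,2,4,4,3,3,2,2,0,2,1,0,1,1,1,0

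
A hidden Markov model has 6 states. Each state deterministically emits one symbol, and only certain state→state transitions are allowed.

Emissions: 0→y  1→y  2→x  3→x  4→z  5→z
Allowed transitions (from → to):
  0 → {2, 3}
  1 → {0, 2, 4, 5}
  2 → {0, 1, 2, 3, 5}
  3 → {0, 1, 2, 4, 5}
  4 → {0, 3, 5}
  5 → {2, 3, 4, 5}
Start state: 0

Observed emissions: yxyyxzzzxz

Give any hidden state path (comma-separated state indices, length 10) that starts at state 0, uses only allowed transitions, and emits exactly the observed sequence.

  [0] y  {0,1}  => 0  start
  [1] x  {2,3}  => 3  0->3 ok
  [2] y  {0,1}  => 1  3->1 ok
  [3] y  {0,1}  => 0  1->0 ok
  [4] x  {2,3}  => 2  0->2 ok
  [5] z  {4,5}  => 5  2->5 ok
  [6] z  {4,5}  => 5  5->5 ok
  [7] z  {4,5}  => 4  5->4 ok
  [8] x  {2,3}  => 3  4->3 ok
  [9] z  {4,5}  => 4  3->4 ok

0,3,1,0,2,5,5,4,3,4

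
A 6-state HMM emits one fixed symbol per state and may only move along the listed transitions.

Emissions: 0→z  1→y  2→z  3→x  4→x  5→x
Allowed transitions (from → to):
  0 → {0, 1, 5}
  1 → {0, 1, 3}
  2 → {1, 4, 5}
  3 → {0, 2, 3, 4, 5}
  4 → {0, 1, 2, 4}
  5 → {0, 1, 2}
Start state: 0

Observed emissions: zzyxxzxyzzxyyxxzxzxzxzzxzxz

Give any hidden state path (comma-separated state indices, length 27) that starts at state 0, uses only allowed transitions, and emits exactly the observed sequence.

  [0] z  {0,2}  => 0  start
  [1] z  {0,2}  => 0  0->0 ok
  [2] y  {1}  => 1  0->1 ok
  [3] x  {3,4,5}  => 3  1->3 ok
  [4] x  {3,4,5}  => 5  3->5 ok
  [5] z  {0,2}  => 2  5->2 ok
  [6] x  {3,4,5}  => 4  2->4 ok
  [7] y  {1}  => 1  4->1 ok
  [8] z  {0,2}  => 0  1->0 ok
  [9] z  {0,2}  => 0  0->0 ok
  [10] x  {3,4,5}  => 5  0->5 ok
  [11] y  {1}  => 1  5->1 ok
  [12] y  {1}  => 1  1->1 ok
  [13] x  {3,4,5}  => 3  1->3 ok
  [14] x  {3,4,5}  => 5  3->5 ok
  [15] z  {0,2}  => 2  5->2 ok
  [16] x  {3,4,5}  => 5  2->5 ok
  [17] z  {0,2}  => 0  5->0 ok
  [18] x  {3,4,5}  => 5  0->5 ok
  [19] z  {0,2}  => 0  5->0 ok
  [20] x  {3,4,5}  => 5  0->5 ok
  [21] z  {0,2}  => 0  5->0 ok
  [22] z  {0,2}  => 0  0->0 ok
  [23] x  {3,4,5}  => 5  0->5 ok
  [24] z  {0,2}  => 0  5->0 ok
  [25] x  {3,4,5}  => 5  0->5 ok
  [26] z  {0,2}  => 2  5->2 ok

0,0,1,3,5,2,4,1,0,0,5,1,1,3,5,2,5,0,5,0,5,0,0,5,0,5,2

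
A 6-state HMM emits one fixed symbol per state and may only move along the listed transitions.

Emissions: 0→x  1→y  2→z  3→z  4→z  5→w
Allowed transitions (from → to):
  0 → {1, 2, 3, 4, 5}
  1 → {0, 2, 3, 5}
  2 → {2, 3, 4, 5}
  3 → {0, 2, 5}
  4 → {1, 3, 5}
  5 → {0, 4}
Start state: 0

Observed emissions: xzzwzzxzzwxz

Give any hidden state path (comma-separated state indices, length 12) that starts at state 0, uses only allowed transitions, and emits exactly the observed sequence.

  pos 0: x in {0}, choose 0; start
  pos 1: z in {2,3,4}, choose 4; 0->4 ok
  pos 2: z in {2,3,4}, choose 3; 4->3 ok
  pos 3: w in {5}, choose 5; 3->5 ok
  pos 4: z in {2,3,4}, choose 4; 5->4 ok
  pos 5: z in {2,3,4}, choose 3; 4->3 ok
  pos 6: x in {0}, choose 0; 3->0 ok
  pos 7: z in {2,3,4}, choose 2; 0->2 ok
  pos 8: z in {2,3,4}, choose 2; 2->2 ok
  pos 9: w in {5}, choose 5; 2->5 ok
  pos 10: x in {0}, choose 0; 5->0 ok
  pos 11: z in {2,3,4}, choose 2; 0->2 ok

0,4,3,5,4,3,0,2,2,5,0,2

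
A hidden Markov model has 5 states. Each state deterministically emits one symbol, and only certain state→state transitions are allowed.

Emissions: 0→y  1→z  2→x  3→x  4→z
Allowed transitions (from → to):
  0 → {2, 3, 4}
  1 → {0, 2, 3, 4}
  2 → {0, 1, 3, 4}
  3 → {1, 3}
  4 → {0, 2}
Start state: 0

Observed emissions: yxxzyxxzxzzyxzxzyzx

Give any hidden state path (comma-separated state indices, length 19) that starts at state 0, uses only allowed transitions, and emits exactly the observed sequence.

  [0] y  {0}  => 0  start
  [1] x  {2,3}  => 2  0->2 ok
  [2] x  {2,3}  => 3  2->3 ok
  [3] z  {1,4}  => 1  3->1 ok
  [4] y  {0}  => 0  1->0 ok
  [5] x  {2,3}  => 3  0->3 ok
  [6] x  {2,3}  => 3  3->3 ok
  [7] z  {1,4}  => 1  3->1 ok
  [8] x  {2,3}  => 2  1->2 ok
  [9] z  {1,4}  => 1  2->1 ok
  [10] z  {1,4}  => 4  1->4 ok
  [11] y  {0}  => 0  4->0 ok
  [12] x  {2,3}  => 2  0->2 ok
  [13] z  {1,4}  => 1  2->1 ok
  [14] x  {2,3}  => 3  1->3 ok
  [15] z  {1,4}  => 1  3->1 ok
  [16] y  {0}  => 0  1->0 ok
  [17] z  {1,4}  => 4  0->4 ok
  [18] x  {2,3}  => 2  4->2 ok

0,2,3,1,0,3,3,1,2,1,4,0,2,1,3,1,0,4,2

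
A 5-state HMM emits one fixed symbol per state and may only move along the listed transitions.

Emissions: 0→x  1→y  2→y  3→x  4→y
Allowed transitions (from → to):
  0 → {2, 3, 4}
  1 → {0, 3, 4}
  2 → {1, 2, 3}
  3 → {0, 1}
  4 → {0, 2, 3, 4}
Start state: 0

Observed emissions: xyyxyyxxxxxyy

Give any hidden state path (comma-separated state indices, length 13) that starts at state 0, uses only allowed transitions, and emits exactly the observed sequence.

  0: obs=x cand={0,3} pick 0 [start]
  1: obs=y cand={1,2,4} pick 4 [0->4 ok]
  2: obs=y cand={1,2,4} pick 4 [4->4 ok]
  3: obs=x cand={0,3} pick 3 [4->3 ok]
  4: obs=y cand={1,2,4} pick 1 [3->1 ok]
  5: obs=y cand={1,2,4} pick 4 [1->4 ok]
  6: obs=x cand={0,3} pick 0 [4->0 ok]
  7: obs=x cand={0,3} pick 3 [0->3 ok]
  8: obs=x cand={0,3} pick 0 [3->0 ok]
  9: obs=x cand={0,3} pick 3 [0->3 ok]
  10: obs=x cand={0,3} pick 0 [3->0 ok]
  11: obs=y cand={1,2,4} pick 4 [0->4 ok]
  12: obs=y cand={1,2,4} pick 4 [4->4 ok]

0,4,4,3,1,4,0,3,0,3,0,4,4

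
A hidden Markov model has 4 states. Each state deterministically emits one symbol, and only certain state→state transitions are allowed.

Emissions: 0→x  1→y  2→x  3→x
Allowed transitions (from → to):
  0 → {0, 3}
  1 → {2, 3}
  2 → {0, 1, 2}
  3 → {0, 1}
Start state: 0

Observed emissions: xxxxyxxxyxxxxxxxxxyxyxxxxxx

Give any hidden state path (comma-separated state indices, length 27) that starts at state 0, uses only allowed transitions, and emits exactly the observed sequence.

0,0,0,3,1,3,0,3,1,3,0,0,0,3,0,3,0,3,1,2,1,3,0,3,0,0,3

  t0 'x' -> {0,2,3}, take 0 (start)
  t1 'x' -> {0,2,3}, take 0 (0->0 ok)
  t2 'x' -> {0,2,3}, take 0 (0->0 ok)
  t3 'x' -> {0,2,3}, take 3 (0->3 ok)
  t4 'y' -> {1}, take 1 (3->1 ok)
  t5 'x' -> {0,2,3}, take 3 (1->3 ok)
  t6 'x' -> {0,2,3}, take 0 (3->0 ok)
  t7 'x' -> {0,2,3}, take 3 (0->3 ok)
  t8 'y' -> {1}, take 1 (3->1 ok)
  t9 'x' -> {0,2,3}, take 3 (1->3 ok)
  t10 'x' -> {0,2,3}, take 0 (3->0 ok)
  t11 'x' -> {0,2,3}, take 0 (0->0 ok)
  t12 'x' -> {0,2,3}, take 0 (0->0 ok)
  t13 'x' -> {0,2,3}, take 3 (0->3 ok)
  t14 'x' -> {0,2,3}, take 0 (3->0 ok)
  t15 'x' -> {0,2,3}, take 3 (0->3 ok)
  t16 'x' -> {0,2,3}, take 0 (3->0 ok)
  t17 'x' -> {0,2,3}, take 3 (0->3 ok)
  t18 'y' -> {1}, take 1 (3->1 ok)
  t19 'x' -> {0,2,3}, take 2 (1->2 ok)
  t20 'y' -> {1}, take 1 (2->1 ok)
  t21 'x' -> {0,2,3}, take 3 (1->3 ok)
  t22 'x' -> {0,2,3}, take 0 (3->0 ok)
  t23 'x' -> {0,2,3}, take 3 (0->3 ok)
  t24 'x' -> {0,2,3}, take 0 (3->0 ok)
  t25 'x' -> {0,2,3}, take 0 (0->0 ok)
  t26 'x' -> {0,2,3}, take 3 (0->3 ok)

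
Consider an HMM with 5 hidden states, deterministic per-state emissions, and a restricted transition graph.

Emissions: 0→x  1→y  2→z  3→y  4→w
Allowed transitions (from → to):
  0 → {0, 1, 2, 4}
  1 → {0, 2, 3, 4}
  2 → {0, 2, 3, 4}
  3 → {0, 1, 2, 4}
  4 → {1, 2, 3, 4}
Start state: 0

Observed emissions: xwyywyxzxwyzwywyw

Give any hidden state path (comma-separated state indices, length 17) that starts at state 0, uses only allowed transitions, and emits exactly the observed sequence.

  t0 'x' -> {0}, take 0 (start)
  t1 'w' -> {4}, take 4 (0->4 ok)
  t2 'y' -> {1,3}, take 1 (4->1 ok)
  t3 'y' -> {1,3}, take 3 (1->3 ok)
  t4 'w' -> {4}, take 4 (3->4 ok)
  t5 'y' -> {1,3}, take 3 (4->3 ok)
  t6 'x' -> {0}, take 0 (3->0 ok)
  t7 'z' -> {2}, take 2 (0->2 ok)
  t8 'x' -> {0}, take 0 (2->0 ok)
  t9 'w' -> {4}, take 4 (0->4 ok)
  t10 'y' -> {1,3}, take 3 (4->3 ok)
  t11 'z' -> {2}, take 2 (3->2 ok)
  t12 'w' -> {4}, take 4 (2->4 ok)
  t13 'y' -> {1,3}, take 1 (4->1 ok)
  t14 'w' -> {4}, take 4 (1->4 ok)
  t15 'y' -> {1,3}, take 3 (4->3 ok)
  t16 'w' -> {4}, take 4 (3->4 ok)

0,4,1,3,4,3,0,2,0,4,3,2,4,1,4,3,4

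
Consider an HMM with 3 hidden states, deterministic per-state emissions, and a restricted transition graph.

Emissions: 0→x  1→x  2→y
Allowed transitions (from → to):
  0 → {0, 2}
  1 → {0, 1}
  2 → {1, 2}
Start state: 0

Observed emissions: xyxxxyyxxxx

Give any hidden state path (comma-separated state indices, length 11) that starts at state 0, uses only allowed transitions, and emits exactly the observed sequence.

0,2,1,1,0,2,2,1,0,0,0

  0: obs=x cand={0,1} pick 0 [start]
  1: obs=y cand={2} pick 2 [0->2 ok]
  2: obs=x cand={0,1} pick 1 [2->1 ok]
  3: obs=x cand={0,1} pick 1 [1->1 ok]
  4: obs=x cand={0,1} pick 0 [1->0 ok]
  5: obs=y cand={2} pick 2 [0->2 ok]
  6: obs=y cand={2} pick 2 [2->2 ok]
  7: obs=x cand={0,1} pick 1 [2->1 ok]
  8: obs=x cand={0,1} pick 0 [1->0 ok]
  9: obs=x cand={0,1} pick 0 [0->0 ok]
  10: obs=x cand={0,1} pick 0 [0->0 ok]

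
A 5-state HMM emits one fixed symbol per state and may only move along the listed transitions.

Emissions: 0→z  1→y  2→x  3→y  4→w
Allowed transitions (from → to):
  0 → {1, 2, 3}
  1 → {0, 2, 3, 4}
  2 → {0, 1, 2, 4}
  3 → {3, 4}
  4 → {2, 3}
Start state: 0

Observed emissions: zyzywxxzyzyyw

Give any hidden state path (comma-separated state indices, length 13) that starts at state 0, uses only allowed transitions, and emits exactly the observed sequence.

  t0 'z' -> {0}, take 0 (start)
  t1 'y' -> {1,3}, take 1 (0->1 ok)
  t2 'z' -> {0}, take 0 (1->0 ok)
  t3 'y' -> {1,3}, take 3 (0->3 ok)
  t4 'w' -> {4}, take 4 (3->4 ok)
  t5 'x' -> {2}, take 2 (4->2 ok)
  t6 'x' -> {2}, take 2 (2->2 ok)
  t7 'z' -> {0}, take 0 (2->0 ok)
  t8 'y' -> {1,3}, take 1 (0->1 ok)
  t9 'z' -> {0}, take 0 (1->0 ok)
  t10 'y' -> {1,3}, take 3 (0->3 ok)
  t11 'y' -> {1,3}, take 3 (3->3 ok)
  t12 'w' -> {4}, take 4 (3->4 ok)

0,1,0,3,4,2,2,0,1,0,3,3,4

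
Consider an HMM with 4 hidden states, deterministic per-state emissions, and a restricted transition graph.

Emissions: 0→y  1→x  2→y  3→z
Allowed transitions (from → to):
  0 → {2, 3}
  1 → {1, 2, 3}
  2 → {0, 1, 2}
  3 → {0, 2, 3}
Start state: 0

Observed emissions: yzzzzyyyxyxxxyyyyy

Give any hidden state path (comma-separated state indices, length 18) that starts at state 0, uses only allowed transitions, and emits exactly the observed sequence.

  pos 0: y in {0,2}, choose 0; start
  pos 1: z in {3}, choose 3; 0->3 ok
  pos 2: z in {3}, choose 3; 3->3 ok
  pos 3: z in {3}, choose 3; 3->3 ok
  pos 4: z in {3}, choose 3; 3->3 ok
  pos 5: y in {0,2}, choose 2; 3->2 ok
  pos 6: y in {0,2}, choose 2; 2->2 ok
  pos 7: y in {0,2}, choose 2; 2->2 ok
  pos 8: x in {1}, choose 1; 2->1 ok
  pos 9: y in {0,2}, choose 2; 1->2 ok
  pos 10: x in {1}, choose 1; 2->1 ok
  pos 11: x in {1}, choose 1; 1->1 ok
  pos 12: x in {1}, choose 1; 1->1 ok
  pos 13: y in {0,2}, choose 2; 1->2 ok
  pos 14: y in {0,2}, choose 0; 2->0 ok
  pos 15: y in {0,2}, choose 2; 0->2 ok
  pos 16: y in {0,2}, choose 2; 2->2 ok
  pos 17: y in {0,2}, choose 2; 2->2 ok

0,3,3,3,3,2,2,2,1,2,1,1,1,2,0,2,2,2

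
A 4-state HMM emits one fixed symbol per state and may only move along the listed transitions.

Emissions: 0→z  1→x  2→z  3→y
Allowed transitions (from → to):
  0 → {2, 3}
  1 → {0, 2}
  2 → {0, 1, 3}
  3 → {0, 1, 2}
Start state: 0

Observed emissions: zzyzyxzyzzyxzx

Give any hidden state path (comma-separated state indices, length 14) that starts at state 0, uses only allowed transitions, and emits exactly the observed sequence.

  pos 0: z in {0,2}, choose 0; start
  pos 1: z in {0,2}, choose 2; 0->2 ok
  pos 2: y in {3}, choose 3; 2->3 ok
  pos 3: z in {0,2}, choose 2; 3->2 ok
  pos 4: y in {3}, choose 3; 2->3 ok
  pos 5: x in {1}, choose 1; 3->1 ok
  pos 6: z in {0,2}, choose 0; 1->0 ok
  pos 7: y in {3}, choose 3; 0->3 ok
  pos 8: z in {0,2}, choose 2; 3->2 ok
  pos 9: z in {0,2}, choose 0; 2->0 ok
  pos 10: y in {3}, choose 3; 0->3 ok
  pos 11: x in {1}, choose 1; 3->1 ok
  pos 12: z in {0,2}, choose 2; 1->2 ok
  pos 13: x in {1}, choose 1; 2->1 ok

0,2,3,2,3,1,0,3,2,0,3,1,2,1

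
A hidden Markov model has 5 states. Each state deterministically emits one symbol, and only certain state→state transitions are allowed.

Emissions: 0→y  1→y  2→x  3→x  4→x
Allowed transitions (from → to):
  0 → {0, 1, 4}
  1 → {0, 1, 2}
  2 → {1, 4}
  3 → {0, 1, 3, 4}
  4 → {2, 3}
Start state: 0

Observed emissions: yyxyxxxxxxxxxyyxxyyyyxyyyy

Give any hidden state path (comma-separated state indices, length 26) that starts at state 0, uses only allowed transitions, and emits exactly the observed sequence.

  [0] y  {0,1}  => 0  start
  [1] y  {0,1}  => 1  0->1 ok
  [2] x  {2,3,4}  => 2  1->2 ok
  [3] y  {0,1}  => 1  2->1 ok
  [4] x  {2,3,4}  => 2  1->2 ok
  [5] x  {2,3,4}  => 4  2->4 ok
  [6] x  {2,3,4}  => 2  4->2 ok
  [7] x  {2,3,4}  => 4  2->4 ok
  [8] x  {2,3,4}  => 3  4->3 ok
  [9] x  {2,3,4}  => 4  3->4 ok
  [10] x  {2,3,4}  => 2  4->2 ok
  [11] x  {2,3,4}  => 4  2->4 ok
  [12] x  {2,3,4}  => 2  4->2 ok
  [13] y  {0,1}  => 1  2->1 ok
  [14] y  {0,1}  => 0  1->0 ok
  [15] x  {2,3,4}  => 4  0->4 ok
  [16] x  {2,3,4}  => 3  4->3 ok
  [17] y  {0,1}  => 0  3->0 ok
  [18] y  {0,1}  => 0  0->0 ok
  [19] y  {0,1}  => 1  0->1 ok
  [20] y  {0,1}  => 1  1->1 ok
  [21] x  {2,3,4}  => 2  1->2 ok
  [22] y  {0,1}  => 1  2->1 ok
  [23] y  {0,1}  => 0  1->0 ok
  [24] y  {0,1}  => 1  0->1 ok
  [25] y  {0,1}  => 1  1->1 ok

0,1,2,1,2,4,2,4,3,4,2,4,2,1,0,4,3,0,0,1,1,2,1,0,1,1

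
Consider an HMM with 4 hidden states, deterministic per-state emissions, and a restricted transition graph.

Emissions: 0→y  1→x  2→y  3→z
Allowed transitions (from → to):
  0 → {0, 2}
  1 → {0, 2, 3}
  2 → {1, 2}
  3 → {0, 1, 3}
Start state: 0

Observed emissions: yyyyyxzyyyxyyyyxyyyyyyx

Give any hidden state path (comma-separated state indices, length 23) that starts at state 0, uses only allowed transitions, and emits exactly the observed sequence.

  t0 'y' -> {0,2}, take 0 (start)
  t1 'y' -> {0,2}, take 0 (0->0 ok)
  t2 'y' -> {0,2}, take 0 (0->0 ok)
  t3 'y' -> {0,2}, take 2 (0->2 ok)
  t4 'y' -> {0,2}, take 2 (2->2 ok)
  t5 'x' -> {1}, take 1 (2->1 ok)
  t6 'z' -> {3}, take 3 (1->3 ok)
  t7 'y' -> {0,2}, take 0 (3->0 ok)
  t8 'y' -> {0,2}, take 0 (0->0 ok)
  t9 'y' -> {0,2}, take 2 (0->2 ok)
  t10 'x' -> {1}, take 1 (2->1 ok)
  t11 'y' -> {0,2}, take 0 (1->0 ok)
  t12 'y' -> {0,2}, take 2 (0->2 ok)
  t13 'y' -> {0,2}, take 2 (2->2 ok)
  t14 'y' -> {0,2}, take 2 (2->2 ok)
  t15 'x' -> {1}, take 1 (2->1 ok)
  t16 'y' -> {0,2}, take 0 (1->0 ok)
  t17 'y' -> {0,2}, take 0 (0->0 ok)
  t18 'y' -> {0,2}, take 2 (0->2 ok)
  t19 'y' -> {0,2}, take 2 (2->2 ok)
  t20 'y' -> {0,2}, take 2 (2->2 ok)
  t21 'y' -> {0,2}, take 2 (2->2 ok)
  t22 'x' -> {1}, take 1 (2->1 ok)

0,0,0,2,2,1,3,0,0,2,1,0,2,2,2,1,0,0,2,2,2,2,1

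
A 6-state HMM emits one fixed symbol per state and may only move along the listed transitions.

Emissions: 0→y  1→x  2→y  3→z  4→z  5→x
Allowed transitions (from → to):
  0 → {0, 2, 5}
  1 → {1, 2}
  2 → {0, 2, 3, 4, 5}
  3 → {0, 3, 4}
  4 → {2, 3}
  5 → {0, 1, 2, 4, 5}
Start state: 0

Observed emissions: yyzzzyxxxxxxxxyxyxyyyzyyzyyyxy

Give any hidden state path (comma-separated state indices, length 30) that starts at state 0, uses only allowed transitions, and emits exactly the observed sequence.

0,2,3,4,3,0,5,5,5,1,1,1,1,1,2,5,0,5,2,2,2,4,2,2,4,2,2,0,5,0

  pos 0: y in {0,2}, choose 0; start
  pos 1: y in {0,2}, choose 2; 0->2 ok
  pos 2: z in {3,4}, choose 3; 2->3 ok
  pos 3: z in {3,4}, choose 4; 3->4 ok
  pos 4: z in {3,4}, choose 3; 4->3 ok
  pos 5: y in {0,2}, choose 0; 3->0 ok
  pos 6: x in {1,5}, choose 5; 0->5 ok
  pos 7: x in {1,5}, choose 5; 5->5 ok
  pos 8: x in {1,5}, choose 5; 5->5 ok
  pos 9: x in {1,5}, choose 1; 5->1 ok
  pos 10: x in {1,5}, choose 1; 1->1 ok
  pos 11: x in {1,5}, choose 1; 1->1 ok
  pos 12: x in {1,5}, choose 1; 1->1 ok
  pos 13: x in {1,5}, choose 1; 1->1 ok
  pos 14: y in {0,2}, choose 2; 1->2 ok
  pos 15: x in {1,5}, choose 5; 2->5 ok
  pos 16: y in {0,2}, choose 0; 5->0 ok
  pos 17: x in {1,5}, choose 5; 0->5 ok
  pos 18: y in {0,2}, choose 2; 5->2 ok
  pos 19: y in {0,2}, choose 2; 2->2 ok
  pos 20: y in {0,2}, choose 2; 2->2 ok
  pos 21: z in {3,4}, choose 4; 2->4 ok
  pos 22: y in {0,2}, choose 2; 4->2 ok
  pos 23: y in {0,2}, choose 2; 2->2 ok
  pos 24: z in {3,4}, choose 4; 2->4 ok
  pos 25: y in {0,2}, choose 2; 4->2 ok
  pos 26: y in {0,2}, choose 2; 2->2 ok
  pos 27: y in {0,2}, choose 0; 2->0 ok
  pos 28: x in {1,5}, choose 5; 0->5 ok
  pos 29: y in {0,2}, choose 0; 5->0 ok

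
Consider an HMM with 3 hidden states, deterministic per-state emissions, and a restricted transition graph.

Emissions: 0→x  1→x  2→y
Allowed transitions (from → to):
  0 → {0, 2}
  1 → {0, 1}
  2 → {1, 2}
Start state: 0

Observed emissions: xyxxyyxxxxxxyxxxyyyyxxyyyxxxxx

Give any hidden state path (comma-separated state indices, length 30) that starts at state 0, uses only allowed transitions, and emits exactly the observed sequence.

0,2,1,0,2,2,1,1,1,1,0,0,2,1,1,0,2,2,2,2,1,0,2,2,2,1,1,1,1,1

  t0 'x' -> {0,1}, take 0 (start)
  t1 'y' -> {2}, take 2 (0->2 ok)
  t2 'x' -> {0,1}, take 1 (2->1 ok)
  t3 'x' -> {0,1}, take 0 (1->0 ok)
  t4 'y' -> {2}, take 2 (0->2 ok)
  t5 'y' -> {2}, take 2 (2->2 ok)
  t6 'x' -> {0,1}, take 1 (2->1 ok)
  t7 'x' -> {0,1}, take 1 (1->1 ok)
  t8 'x' -> {0,1}, take 1 (1->1 ok)
  t9 'x' -> {0,1}, take 1 (1->1 ok)
  t10 'x' -> {0,1}, take 0 (1->0 ok)
  t11 'x' -> {0,1}, take 0 (0->0 ok)
  t12 'y' -> {2}, take 2 (0->2 ok)
  t13 'x' -> {0,1}, take 1 (2->1 ok)
  t14 'x' -> {0,1}, take 1 (1->1 ok)
  t15 'x' -> {0,1}, take 0 (1->0 ok)
  t16 'y' -> {2}, take 2 (0->2 ok)
  t17 'y' -> {2}, take 2 (2->2 ok)
  t18 'y' -> {2}, take 2 (2->2 ok)
  t19 'y' -> {2}, take 2 (2->2 ok)
  t20 'x' -> {0,1}, take 1 (2->1 ok)
  t21 'x' -> {0,1}, take 0 (1->0 ok)
  t22 'y' -> {2}, take 2 (0->2 ok)
  t23 'y' -> {2}, take 2 (2->2 ok)
  t24 'y' -> {2}, take 2 (2->2 ok)
  t25 'x' -> {0,1}, take 1 (2->1 ok)
  t26 'x' -> {0,1}, take 1 (1->1 ok)
  t27 'x' -> {0,1}, take 1 (1->1 ok)
  t28 'x' -> {0,1}, take 1 (1->1 ok)
  t29 'x' -> {0,1}, take 1 (1->1 ok)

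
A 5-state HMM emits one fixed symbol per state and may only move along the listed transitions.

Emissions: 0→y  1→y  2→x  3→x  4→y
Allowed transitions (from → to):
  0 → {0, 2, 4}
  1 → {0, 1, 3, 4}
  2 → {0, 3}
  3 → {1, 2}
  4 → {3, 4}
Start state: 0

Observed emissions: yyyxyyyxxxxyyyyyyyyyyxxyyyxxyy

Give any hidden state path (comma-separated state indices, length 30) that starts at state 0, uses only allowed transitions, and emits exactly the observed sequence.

0,0,4,3,1,1,1,3,2,3,2,0,0,0,4,4,4,4,4,4,4,3,2,0,0,4,3,2,0,0

  0: obs=y cand={0,1,4} pick 0 [start]
  1: obs=y cand={0,1,4} pick 0 [0->0 ok]
  2: obs=y cand={0,1,4} pick 4 [0->4 ok]
  3: obs=x cand={2,3} pick 3 [4->3 ok]
  4: obs=y cand={0,1,4} pick 1 [3->1 ok]
  5: obs=y cand={0,1,4} pick 1 [1->1 ok]
  6: obs=y cand={0,1,4} pick 1 [1->1 ok]
  7: obs=x cand={2,3} pick 3 [1->3 ok]
  8: obs=x cand={2,3} pick 2 [3->2 ok]
  9: obs=x cand={2,3} pick 3 [2->3 ok]
  10: obs=x cand={2,3} pick 2 [3->2 ok]
  11: obs=y cand={0,1,4} pick 0 [2->0 ok]
  12: obs=y cand={0,1,4} pick 0 [0->0 ok]
  13: obs=y cand={0,1,4} pick 0 [0->0 ok]
  14: obs=y cand={0,1,4} pick 4 [0->4 ok]
  15: obs=y cand={0,1,4} pick 4 [4->4 ok]
  16: obs=y cand={0,1,4} pick 4 [4->4 ok]
  17: obs=y cand={0,1,4} pick 4 [4->4 ok]
  18: obs=y cand={0,1,4} pick 4 [4->4 ok]
  19: obs=y cand={0,1,4} pick 4 [4->4 ok]
  20: obs=y cand={0,1,4} pick 4 [4->4 ok]
  21: obs=x cand={2,3} pick 3 [4->3 ok]
  22: obs=x cand={2,3} pick 2 [3->2 ok]
  23: obs=y cand={0,1,4} pick 0 [2->0 ok]
  24: obs=y cand={0,1,4} pick 0 [0->0 ok]
  25: obs=y cand={0,1,4} pick 4 [0->4 ok]
  26: obs=x cand={2,3} pick 3 [4->3 ok]
  27: obs=x cand={2,3} pick 2 [3->2 ok]
  28: obs=y cand={0,1,4} pick 0 [2->0 ok]
  29: obs=y cand={0,1,4} pick 0 [0->0 ok]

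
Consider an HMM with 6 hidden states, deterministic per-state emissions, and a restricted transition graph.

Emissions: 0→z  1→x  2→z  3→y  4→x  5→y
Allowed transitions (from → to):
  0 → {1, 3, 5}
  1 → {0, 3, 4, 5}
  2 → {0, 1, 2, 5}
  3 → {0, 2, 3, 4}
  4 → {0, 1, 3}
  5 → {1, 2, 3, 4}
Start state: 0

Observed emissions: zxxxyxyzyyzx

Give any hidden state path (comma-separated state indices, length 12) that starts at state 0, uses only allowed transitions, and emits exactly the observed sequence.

  pos 0: z in {0,2}, choose 0; start
  pos 1: x in {1,4}, choose 1; 0->1 ok
  pos 2: x in {1,4}, choose 4; 1->4 ok
  pos 3: x in {1,4}, choose 1; 4->1 ok
  pos 4: y in {3,5}, choose 5; 1->5 ok
  pos 5: x in {1,4}, choose 1; 5->1 ok
  pos 6: y in {3,5}, choose 3; 1->3 ok
  pos 7: z in {0,2}, choose 0; 3->0 ok
  pos 8: y in {3,5}, choose 3; 0->3 ok
  pos 9: y in {3,5}, choose 3; 3->3 ok
  pos 10: z in {0,2}, choose 2; 3->2 ok
  pos 11: x in {1,4}, choose 1; 2->1 ok

0,1,4,1,5,1,3,0,3,3,2,1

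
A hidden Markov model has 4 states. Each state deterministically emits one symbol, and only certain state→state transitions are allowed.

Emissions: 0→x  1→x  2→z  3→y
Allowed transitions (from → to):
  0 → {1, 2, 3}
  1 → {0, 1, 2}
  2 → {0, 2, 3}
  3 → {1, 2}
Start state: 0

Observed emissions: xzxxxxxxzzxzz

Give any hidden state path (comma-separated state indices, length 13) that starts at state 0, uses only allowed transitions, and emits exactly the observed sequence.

  pos 0: x in {0,1}, choose 0; start
  pos 1: z in {2}, choose 2; 0->2 ok
  pos 2: x in {0,1}, choose 0; 2->0 ok
  pos 3: x in {0,1}, choose 1; 0->1 ok
  pos 4: x in {0,1}, choose 1; 1->1 ok
  pos 5: x in {0,1}, choose 1; 1->1 ok
  pos 6: x in {0,1}, choose 1; 1->1 ok
  pos 7: x in {0,1}, choose 1; 1->1 ok
  pos 8: z in {2}, choose 2; 1->2 ok
  pos 9: z in {2}, choose 2; 2->2 ok
  pos 10: x in {0,1}, choose 0; 2->0 ok
  pos 11: z in {2}, choose 2; 0->2 ok
  pos 12: z in {2}, choose 2; 2->2 ok

0,2,0,1,1,1,1,1,2,2,0,2,2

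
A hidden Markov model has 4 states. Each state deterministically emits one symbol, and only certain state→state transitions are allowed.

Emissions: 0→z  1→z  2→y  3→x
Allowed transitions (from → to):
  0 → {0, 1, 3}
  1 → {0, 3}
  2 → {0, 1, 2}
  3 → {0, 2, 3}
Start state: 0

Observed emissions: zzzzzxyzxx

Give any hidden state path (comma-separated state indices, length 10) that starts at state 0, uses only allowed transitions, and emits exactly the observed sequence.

0,0,1,0,1,3,2,1,3,3

  [0] z  {0,1}  => 0  start
  [1] z  {0,1}  => 0  0->0 ok
  [2] z  {0,1}  => 1  0->1 ok
  [3] z  {0,1}  => 0  1->0 ok
  [4] z  {0,1}  => 1  0->1 ok
  [5] x  {3}  => 3  1->3 ok
  [6] y  {2}  => 2  3->2 ok
  [7] z  {0,1}  => 1  2->1 ok
  [8] x  {3}  => 3  1->3 ok
  [9] x  {3}  => 3  3->3 ok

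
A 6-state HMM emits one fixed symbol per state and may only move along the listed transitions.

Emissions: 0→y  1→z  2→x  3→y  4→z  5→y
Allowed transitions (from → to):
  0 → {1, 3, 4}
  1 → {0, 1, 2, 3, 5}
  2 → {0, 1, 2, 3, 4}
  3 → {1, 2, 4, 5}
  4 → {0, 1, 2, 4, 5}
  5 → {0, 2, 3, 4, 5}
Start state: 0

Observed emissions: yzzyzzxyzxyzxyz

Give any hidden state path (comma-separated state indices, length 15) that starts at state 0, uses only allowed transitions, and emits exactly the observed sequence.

  0: obs=y cand={0,3,5} pick 0 [start]
  1: obs=z cand={1,4} pick 1 [0->1 ok]
  2: obs=z cand={1,4} pick 1 [1->1 ok]
  3: obs=y cand={0,3,5} pick 3 [1->3 ok]
  4: obs=z cand={1,4} pick 1 [3->1 ok]
  5: obs=z cand={1,4} pick 1 [1->1 ok]
  6: obs=x cand={2} pick 2 [1->2 ok]
  7: obs=y cand={0,3,5} pick 0 [2->0 ok]
  8: obs=z cand={1,4} pick 4 [0->4 ok]
  9: obs=x cand={2} pick 2 [4->2 ok]
  10: obs=y cand={0,3,5} pick 3 [2->3 ok]
  11: obs=z cand={1,4} pick 4 [3->4 ok]
  12: obs=x cand={2} pick 2 [4->2 ok]
  13: obs=y cand={0,3,5} pick 3 [2->3 ok]
  14: obs=z cand={1,4} pick 1 [3->1 ok]

0,1,1,3,1,1,2,0,4,2,3,4,2,3,1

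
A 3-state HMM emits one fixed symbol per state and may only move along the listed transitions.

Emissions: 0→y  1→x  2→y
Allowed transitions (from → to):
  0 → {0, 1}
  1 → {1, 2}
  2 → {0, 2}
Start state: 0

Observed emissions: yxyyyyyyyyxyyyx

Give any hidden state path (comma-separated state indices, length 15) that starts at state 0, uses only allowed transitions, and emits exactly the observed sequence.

  0: obs=y cand={0,2} pick 0 [start]
  1: obs=x cand={1} pick 1 [0->1 ok]
  2: obs=y cand={0,2} pick 2 [1->2 ok]
  3: obs=y cand={0,2} pick 2 [2->2 ok]
  4: obs=y cand={0,2} pick 2 [2->2 ok]
  5: obs=y cand={0,2} pick 2 [2->2 ok]
  6: obs=y cand={0,2} pick 2 [2->2 ok]
  7: obs=y cand={0,2} pick 0 [2->0 ok]
  8: obs=y cand={0,2} pick 0 [0->0 ok]
  9: obs=y cand={0,2} pick 0 [0->0 ok]
  10: obs=x cand={1} pick 1 [0->1 ok]
  11: obs=y cand={0,2} pick 2 [1->2 ok]
  12: obs=y cand={0,2} pick 2 [2->2 ok]
  13: obs=y cand={0,2} pick 0 [2->0 ok]
  14: obs=x cand={1} pick 1 [0->1 ok]

0,1,2,2,2,2,2,0,0,0,1,2,2,0,1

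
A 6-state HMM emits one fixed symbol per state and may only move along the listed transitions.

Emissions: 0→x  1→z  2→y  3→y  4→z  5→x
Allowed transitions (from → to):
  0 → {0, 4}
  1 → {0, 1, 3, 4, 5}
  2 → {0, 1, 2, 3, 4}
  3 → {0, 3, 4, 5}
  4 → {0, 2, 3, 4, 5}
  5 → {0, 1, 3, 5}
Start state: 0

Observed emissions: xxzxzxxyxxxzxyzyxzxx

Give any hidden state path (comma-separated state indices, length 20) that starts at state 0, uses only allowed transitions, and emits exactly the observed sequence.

  t0 'x' -> {0,5}, take 0 (start)
  t1 'x' -> {0,5}, take 0 (0->0 ok)
  t2 'z' -> {1,4}, take 4 (0->4 ok)
  t3 'x' -> {0,5}, take 0 (4->0 ok)
  t4 'z' -> {1,4}, take 4 (0->4 ok)
  t5 'x' -> {0,5}, take 5 (4->5 ok)
  t6 'x' -> {0,5}, take 5 (5->5 ok)
  t7 'y' -> {2,3}, take 3 (5->3 ok)
  t8 'x' -> {0,5}, take 5 (3->5 ok)
  t9 'x' -> {0,5}, take 0 (5->0 ok)
  t10 'x' -> {0,5}, take 0 (0->0 ok)
  t11 'z' -> {1,4}, take 4 (0->4 ok)
  t12 'x' -> {0,5}, take 5 (4->5 ok)
  t13 'y' -> {2,3}, take 3 (5->3 ok)
  t14 'z' -> {1,4}, take 4 (3->4 ok)
  t15 'y' -> {2,3}, take 2 (4->2 ok)
  t16 'x' -> {0,5}, take 0 (2->0 ok)
  t17 'z' -> {1,4}, take 4 (0->4 ok)
  t18 'x' -> {0,5}, take 0 (4->0 ok)
  t19 'x' -> {0,5}, take 0 (0->0 ok)

0,0,4,0,4,5,5,3,5,0,0,4,5,3,4,2,0,4,0,0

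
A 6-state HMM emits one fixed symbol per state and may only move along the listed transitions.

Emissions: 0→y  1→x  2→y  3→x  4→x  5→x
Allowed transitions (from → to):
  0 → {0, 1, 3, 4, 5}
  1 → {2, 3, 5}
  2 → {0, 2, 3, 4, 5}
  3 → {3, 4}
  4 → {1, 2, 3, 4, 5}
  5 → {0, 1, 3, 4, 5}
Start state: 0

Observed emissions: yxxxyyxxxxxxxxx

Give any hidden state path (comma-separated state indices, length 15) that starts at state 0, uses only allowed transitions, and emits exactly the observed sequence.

0,3,3,4,2,0,1,3,3,4,4,3,4,5,4

  [0] y  {0,2}  => 0  start
  [1] x  {1,3,4,5}  => 3  0->3 ok
  [2] x  {1,3,4,5}  => 3  3->3 ok
  [3] x  {1,3,4,5}  => 4  3->4 ok
  [4] y  {0,2}  => 2  4->2 ok
  [5] y  {0,2}  => 0  2->0 ok
  [6] x  {1,3,4,5}  => 1  0->1 ok
  [7] x  {1,3,4,5}  => 3  1->3 ok
  [8] x  {1,3,4,5}  => 3  3->3 ok
  [9] x  {1,3,4,5}  => 4  3->4 ok
  [10] x  {1,3,4,5}  => 4  4->4 ok
  [11] x  {1,3,4,5}  => 3  4->3 ok
  [12] x  {1,3,4,5}  => 4  3->4 ok
  [13] x  {1,3,4,5}  => 5  4->5 ok
  [14] x  {1,3,4,5}  => 4  5->4 ok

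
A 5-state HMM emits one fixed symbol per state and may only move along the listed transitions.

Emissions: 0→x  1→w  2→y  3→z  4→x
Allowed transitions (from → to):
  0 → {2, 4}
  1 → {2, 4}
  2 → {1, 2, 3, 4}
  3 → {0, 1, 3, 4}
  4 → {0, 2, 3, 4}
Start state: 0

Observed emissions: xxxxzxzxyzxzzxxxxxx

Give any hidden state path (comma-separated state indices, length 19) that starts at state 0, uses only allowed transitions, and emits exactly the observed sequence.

0,4,4,4,3,4,3,4,2,3,4,3,3,4,0,4,0,4,0

  0: obs=x cand={0,4} pick 0 [start]
  1: obs=x cand={0,4} pick 4 [0->4 ok]
  2: obs=x cand={0,4} pick 4 [4->4 ok]
  3: obs=x cand={0,4} pick 4 [4->4 ok]
  4: obs=z cand={3} pick 3 [4->3 ok]
  5: obs=x cand={0,4} pick 4 [3->4 ok]
  6: obs=z cand={3} pick 3 [4->3 ok]
  7: obs=x cand={0,4} pick 4 [3->4 ok]
  8: obs=y cand={2} pick 2 [4->2 ok]
  9: obs=z cand={3} pick 3 [2->3 ok]
  10: obs=x cand={0,4} pick 4 [3->4 ok]
  11: obs=z cand={3} pick 3 [4->3 ok]
  12: obs=z cand={3} pick 3 [3->3 ok]
  13: obs=x cand={0,4} pick 4 [3->4 ok]
  14: obs=x cand={0,4} pick 0 [4->0 ok]
  15: obs=x cand={0,4} pick 4 [0->4 ok]
  16: obs=x cand={0,4} pick 0 [4->0 ok]
  17: obs=x cand={0,4} pick 4 [0->4 ok]
  18: obs=x cand={0,4} pick 0 [4->0 ok]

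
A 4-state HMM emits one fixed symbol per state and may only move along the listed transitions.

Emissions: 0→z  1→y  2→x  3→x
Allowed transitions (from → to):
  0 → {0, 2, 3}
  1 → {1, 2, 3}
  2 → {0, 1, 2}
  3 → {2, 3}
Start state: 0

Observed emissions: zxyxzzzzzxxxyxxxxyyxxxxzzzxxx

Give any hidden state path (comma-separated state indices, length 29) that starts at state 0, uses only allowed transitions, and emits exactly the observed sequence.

  t0 'z' -> {0}, take 0 (start)
  t1 'x' -> {2,3}, take 2 (0->2 ok)
  t2 'y' -> {1}, take 1 (2->1 ok)
  t3 'x' -> {2,3}, take 2 (1->2 ok)
  t4 'z' -> {0}, take 0 (2->0 ok)
  t5 'z' -> {0}, take 0 (0->0 ok)
  t6 'z' -> {0}, take 0 (0->0 ok)
  t7 'z' -> {0}, take 0 (0->0 ok)
  t8 'z' -> {0}, take 0 (0->0 ok)
  t9 'x' -> {2,3}, take 3 (0->3 ok)
  t10 'x' -> {2,3}, take 2 (3->2 ok)
  t11 'x' -> {2,3}, take 2 (2->2 ok)
  t12 'y' -> {1}, take 1 (2->1 ok)
  t13 'x' -> {2,3}, take 3 (1->3 ok)
  t14 'x' -> {2,3}, take 3 (3->3 ok)
  t15 'x' -> {2,3}, take 2 (3->2 ok)
  t16 'x' -> {2,3}, take 2 (2->2 ok)
  t17 'y' -> {1}, take 1 (2->1 ok)
  t18 'y' -> {1}, take 1 (1->1 ok)
  t19 'x' -> {2,3}, take 3 (1->3 ok)
  t20 'x' -> {2,3}, take 3 (3->3 ok)
  t21 'x' -> {2,3}, take 2 (3->2 ok)
  t22 'x' -> {2,3}, take 2 (2->2 ok)
  t23 'z' -> {0}, take 0 (2->0 ok)
  t24 'z' -> {0}, take 0 (0->0 ok)
  t25 'z' -> {0}, take 0 (0->0 ok)
  t26 'x' -> {2,3}, take 3 (0->3 ok)
  t27 'x' -> {2,3}, take 2 (3->2 ok)
  t28 'x' -> {2,3}, take 2 (2->2 ok)

0,2,1,2,0,0,0,0,0,3,2,2,1,3,3,2,2,1,1,3,3,2,2,0,0,0,3,2,2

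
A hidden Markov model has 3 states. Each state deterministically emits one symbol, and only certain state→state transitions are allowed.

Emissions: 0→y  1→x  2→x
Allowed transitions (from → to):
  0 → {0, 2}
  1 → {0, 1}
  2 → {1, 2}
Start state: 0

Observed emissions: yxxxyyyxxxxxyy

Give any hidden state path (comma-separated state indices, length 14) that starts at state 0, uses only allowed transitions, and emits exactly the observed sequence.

0,2,1,1,0,0,0,2,2,2,2,1,0,0

  t0 'y' -> {0}, take 0 (start)
  t1 'x' -> {1,2}, take 2 (0->2 ok)
  t2 'x' -> {1,2}, take 1 (2->1 ok)
  t3 'x' -> {1,2}, take 1 (1->1 ok)
  t4 'y' -> {0}, take 0 (1->0 ok)
  t5 'y' -> {0}, take 0 (0->0 ok)
  t6 'y' -> {0}, take 0 (0->0 ok)
  t7 'x' -> {1,2}, take 2 (0->2 ok)
  t8 'x' -> {1,2}, take 2 (2->2 ok)
  t9 'x' -> {1,2}, take 2 (2->2 ok)
  t10 'x' -> {1,2}, take 2 (2->2 ok)
  t11 'x' -> {1,2}, take 1 (2->1 ok)
  t12 'y' -> {0}, take 0 (1->0 ok)
  t13 'y' -> {0}, take 0 (0->0 ok)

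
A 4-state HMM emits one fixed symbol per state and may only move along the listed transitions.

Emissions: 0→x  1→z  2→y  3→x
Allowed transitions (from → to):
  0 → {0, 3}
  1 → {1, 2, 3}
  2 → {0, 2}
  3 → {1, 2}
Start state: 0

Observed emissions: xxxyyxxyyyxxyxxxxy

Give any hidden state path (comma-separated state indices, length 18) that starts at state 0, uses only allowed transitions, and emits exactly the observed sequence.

0,0,3,2,2,0,3,2,2,2,0,3,2,0,0,0,3,2

  pos 0: x in {0,3}, choose 0; start
  pos 1: x in {0,3}, choose 0; 0->0 ok
  pos 2: x in {0,3}, choose 3; 0->3 ok
  pos 3: y in {2}, choose 2; 3->2 ok
  pos 4: y in {2}, choose 2; 2->2 ok
  pos 5: x in {0,3}, choose 0; 2->0 ok
  pos 6: x in {0,3}, choose 3; 0->3 ok
  pos 7: y in {2}, choose 2; 3->2 ok
  pos 8: y in {2}, choose 2; 2->2 ok
  pos 9: y in {2}, choose 2; 2->2 ok
  pos 10: x in {0,3}, choose 0; 2->0 ok
  pos 11: x in {0,3}, choose 3; 0->3 ok
  pos 12: y in {2}, choose 2; 3->2 ok
  pos 13: x in {0,3}, choose 0; 2->0 ok
  pos 14: x in {0,3}, choose 0; 0->0 ok
  pos 15: x in {0,3}, choose 0; 0->0 ok
  pos 16: x in {0,3}, choose 3; 0->3 ok
  pos 17: y in {2}, choose 2; 3->2 ok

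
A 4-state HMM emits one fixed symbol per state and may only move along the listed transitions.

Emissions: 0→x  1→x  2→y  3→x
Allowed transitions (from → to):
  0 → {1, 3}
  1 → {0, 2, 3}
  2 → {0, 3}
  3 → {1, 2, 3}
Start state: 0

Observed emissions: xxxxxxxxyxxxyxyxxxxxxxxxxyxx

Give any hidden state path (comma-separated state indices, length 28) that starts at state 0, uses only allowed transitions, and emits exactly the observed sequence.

  pos 0: x in {0,1,3}, choose 0; start
  pos 1: x in {0,1,3}, choose 3; 0->3 ok
  pos 2: x in {0,1,3}, choose 1; 3->1 ok
  pos 3: x in {0,1,3}, choose 0; 1->0 ok
  pos 4: x in {0,1,3}, choose 1; 0->1 ok
  pos 5: x in {0,1,3}, choose 3; 1->3 ok
  pos 6: x in {0,1,3}, choose 3; 3->3 ok
  pos 7: x in {0,1,3}, choose 1; 3->1 ok
  pos 8: y in {2}, choose 2; 1->2 ok
  pos 9: x in {0,1,3}, choose 0; 2->0 ok
  pos 10: x in {0,1,3}, choose 3; 0->3 ok
  pos 11: x in {0,1,3}, choose 3; 3->3 ok
  pos 12: y in {2}, choose 2; 3->2 ok
  pos 13: x in {0,1,3}, choose 3; 2->3 ok
  pos 14: y in {2}, choose 2; 3->2 ok
  pos 15: x in {0,1,3}, choose 3; 2->3 ok
  pos 16: x in {0,1,3}, choose 3; 3->3 ok
  pos 17: x in {0,1,3}, choose 1; 3->1 ok
  pos 18: x in {0,1,3}, choose 0; 1->0 ok
  pos 19: x in {0,1,3}, choose 3; 0->3 ok
  pos 20: x in {0,1,3}, choose 1; 3->1 ok
  pos 21: x in {0,1,3}, choose 0; 1->0 ok
  pos 22: x in {0,1,3}, choose 3; 0->3 ok
  pos 23: x in {0,1,3}, choose 1; 3->1 ok
  pos 24: x in {0,1,3}, choose 3; 1->3 ok
  pos 25: y in {2}, choose 2; 3->2 ok
  pos 26: x in {0,1,3}, choose 0; 2->0 ok
  pos 27: x in {0,1,3}, choose 3; 0->3 ok

0,3,1,0,1,3,3,1,2,0,3,3,2,3,2,3,3,1,0,3,1,0,3,1,3,2,0,3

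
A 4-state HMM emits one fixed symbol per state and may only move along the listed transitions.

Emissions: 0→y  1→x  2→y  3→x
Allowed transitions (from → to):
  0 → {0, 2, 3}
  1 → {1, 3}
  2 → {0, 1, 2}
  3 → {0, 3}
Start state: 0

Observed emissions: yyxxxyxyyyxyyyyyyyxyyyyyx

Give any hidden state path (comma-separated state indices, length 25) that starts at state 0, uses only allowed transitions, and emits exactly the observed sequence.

  0: obs=y cand={0,2} pick 0 [start]
  1: obs=y cand={0,2} pick 2 [0->2 ok]
  2: obs=x cand={1,3} pick 1 [2->1 ok]
  3: obs=x cand={1,3} pick 1 [1->1 ok]
  4: obs=x cand={1,3} pick 3 [1->3 ok]
  5: obs=y cand={0,2} pick 0 [3->0 ok]
  6: obs=x cand={1,3} pick 3 [0->3 ok]
  7: obs=y cand={0,2} pick 0 [3->0 ok]
  8: obs=y cand={0,2} pick 0 [0->0 ok]
  9: obs=y cand={0,2} pick 0 [0->0 ok]
  10: obs=x cand={1,3} pick 3 [0->3 ok]
  11: obs=y cand={0,2} pick 0 [3->0 ok]
  12: obs=y cand={0,2} pick 2 [0->2 ok]
  13: obs=y cand={0,2} pick 2 [2->2 ok]
  14: obs=y cand={0,2} pick 2 [2->2 ok]
  15: obs=y cand={0,2} pick 0 [2->0 ok]
  16: obs=y cand={0,2} pick 2 [0->2 ok]
  17: obs=y cand={0,2} pick 0 [2->0 ok]
  18: obs=x cand={1,3} pick 3 [0->3 ok]
  19: obs=y cand={0,2} pick 0 [3->0 ok]
  20: obs=y cand={0,2} pick 2 [0->2 ok]
  21: obs=y cand={0,2} pick 2 [2->2 ok]
  22: obs=y cand={0,2} pick 2 [2->2 ok]
  23: obs=y cand={0,2} pick 0 [2->0 ok]
  24: obs=x cand={1,3} pick 3 [0->3 ok]

0,2,1,1,3,0,3,0,0,0,3,0,2,2,2,0,2,0,3,0,2,2,2,0,3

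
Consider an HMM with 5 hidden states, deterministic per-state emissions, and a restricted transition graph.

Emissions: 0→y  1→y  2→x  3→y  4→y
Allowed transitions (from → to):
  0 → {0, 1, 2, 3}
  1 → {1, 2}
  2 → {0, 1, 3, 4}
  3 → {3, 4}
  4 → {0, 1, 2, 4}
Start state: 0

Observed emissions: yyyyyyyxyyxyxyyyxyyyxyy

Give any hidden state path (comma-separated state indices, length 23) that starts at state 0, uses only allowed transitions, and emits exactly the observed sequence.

  0: obs=y cand={0,1,3,4} pick 0 [start]
  1: obs=y cand={0,1,3,4} pick 0 [0->0 ok]
  2: obs=y cand={0,1,3,4} pick 0 [0->0 ok]
  3: obs=y cand={0,1,3,4} pick 3 [0->3 ok]
  4: obs=y cand={0,1,3,4} pick 3 [3->3 ok]
  5: obs=y cand={0,1,3,4} pick 4 [3->4 ok]
  6: obs=y cand={0,1,3,4} pick 1 [4->1 ok]
  7: obs=x cand={2} pick 2 [1->2 ok]
  8: obs=y cand={0,1,3,4} pick 4 [2->4 ok]
  9: obs=y cand={0,1,3,4} pick 4 [4->4 ok]
  10: obs=x cand={2} pick 2 [4->2 ok]
  11: obs=y cand={0,1,3,4} pick 1 [2->1 ok]
  12: obs=x cand={2} pick 2 [1->2 ok]
  13: obs=y cand={0,1,3,4} pick 4 [2->4 ok]
  14: obs=y cand={0,1,3,4} pick 4 [4->4 ok]
  15: obs=y cand={0,1,3,4} pick 4 [4->4 ok]
  16: obs=x cand={2} pick 2 [4->2 ok]
  17: obs=y cand={0,1,3,4} pick 3 [2->3 ok]
  18: obs=y cand={0,1,3,4} pick 4 [3->4 ok]
  19: obs=y cand={0,1,3,4} pick 4 [4->4 ok]
  20: obs=x cand={2} pick 2 [4->2 ok]
  21: obs=y cand={0,1,3,4} pick 0 [2->0 ok]
  22: obs=y cand={0,1,3,4} pick 1 [0->1 ok]

0,0,0,3,3,4,1,2,4,4,2,1,2,4,4,4,2,3,4,4,2,0,1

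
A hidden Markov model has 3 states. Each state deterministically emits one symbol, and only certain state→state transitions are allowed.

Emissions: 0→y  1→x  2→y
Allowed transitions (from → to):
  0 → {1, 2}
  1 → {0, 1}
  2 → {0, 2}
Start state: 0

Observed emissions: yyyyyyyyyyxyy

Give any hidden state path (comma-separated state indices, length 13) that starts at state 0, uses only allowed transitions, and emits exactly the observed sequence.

  pos 0: y in {0,2}, choose 0; start
  pos 1: y in {0,2}, choose 2; 0->2 ok
  pos 2: y in {0,2}, choose 0; 2->0 ok
  pos 3: y in {0,2}, choose 2; 0->2 ok
  pos 4: y in {0,2}, choose 0; 2->0 ok
  pos 5: y in {0,2}, choose 2; 0->2 ok
  pos 6: y in {0,2}, choose 0; 2->0 ok
  pos 7: y in {0,2}, choose 2; 0->2 ok
  pos 8: y in {0,2}, choose 2; 2->2 ok
  pos 9: y in {0,2}, choose 0; 2->0 ok
  pos 10: x in {1}, choose 1; 0->1 ok
  pos 11: y in {0,2}, choose 0; 1->0 ok
  pos 12: y in {0,2}, choose 2; 0->2 ok

0,2,0,2,0,2,0,2,2,0,1,0,2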